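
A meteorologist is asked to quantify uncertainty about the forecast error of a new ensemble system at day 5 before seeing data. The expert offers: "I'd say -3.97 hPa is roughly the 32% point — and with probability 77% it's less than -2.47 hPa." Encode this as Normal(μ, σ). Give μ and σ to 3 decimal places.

The p-quantile of Normal(μ,σ) is μ + z_p·σ, with z_{0.32} = -0.4677 and z_{0.77} = 0.7388.
Eliminate σ: μ = (z₂·x₁ − z₁·x₂)/(z₂ − z₁) = (0.7388·-3.97 − (-0.4677)·-2.47)/1.207 = -3.389.
Then σ = (x₂ − x₁)/(z₂ − z₁) = (-2.47 − -3.97)/1.207 = 1.243.

μ = -3.389, σ = 1.243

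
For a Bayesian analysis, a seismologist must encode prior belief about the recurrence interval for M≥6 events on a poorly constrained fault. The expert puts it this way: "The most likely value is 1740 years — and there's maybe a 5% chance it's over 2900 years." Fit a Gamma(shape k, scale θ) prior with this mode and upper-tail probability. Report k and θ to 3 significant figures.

Gamma(k,θ) with k>1 has mode (k−1)θ, so θ = 1740/(k−1).
Need P(X < 2900) = 0.95 with θ tied to k this way. Start at k = 2, θ = 1740: P(X<2900) ≈ 0.496.
Too low — raise k to concentrate. Iterating converges to k ≈ 11.7.
Then θ = 1740/(11.7−1) ≈ 163.

k ≈ 11.7, θ ≈ 163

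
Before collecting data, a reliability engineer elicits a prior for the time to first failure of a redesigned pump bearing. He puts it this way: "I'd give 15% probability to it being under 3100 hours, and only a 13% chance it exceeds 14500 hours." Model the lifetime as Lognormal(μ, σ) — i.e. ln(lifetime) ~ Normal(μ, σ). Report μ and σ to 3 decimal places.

μ ≈ 8.778, σ ≈ 0.713

If T ~ Lognormal(μ,σ) then ln T ~ Normal(μ,σ), so the p-quantile of ln T is μ + z_p·σ.
ln(3100) = 8.039 and ln(14500) = 9.582; z_{0.15} = -1.036, z_{0.87} = 1.126.
σ = (9.582 − 8.039)/(1.126 − (-1.036)) = 0.713.
μ = 8.039 − (-1.036)·0.713 = 8.778.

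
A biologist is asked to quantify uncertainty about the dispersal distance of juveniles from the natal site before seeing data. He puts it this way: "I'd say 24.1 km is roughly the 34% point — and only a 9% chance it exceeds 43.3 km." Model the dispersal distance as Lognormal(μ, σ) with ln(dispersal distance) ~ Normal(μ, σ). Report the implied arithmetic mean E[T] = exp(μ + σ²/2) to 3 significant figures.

E[T] ≈ 29.3 km

If T ~ Lognormal(μ,σ) then ln T ~ Normal(μ,σ), so the p-quantile of ln T is μ + z_p·σ.
ln(24.1) = 3.182 and ln(43.3) = 3.768; z_{0.34} = -0.4125, z_{0.91} = 1.341.
σ = (3.768 − 3.182)/(1.341 − (-0.4125)) = 0.334.
μ = 3.182 − (-0.4125)·0.334 = 3.320.
E[T] = exp(μ + σ²/2) = exp(3.320 + 0.0558) = 29.3 km.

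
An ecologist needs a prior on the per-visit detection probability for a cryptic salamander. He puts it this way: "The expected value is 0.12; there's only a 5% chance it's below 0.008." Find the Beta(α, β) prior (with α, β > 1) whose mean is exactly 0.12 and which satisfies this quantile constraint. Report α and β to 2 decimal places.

With mean 0.12 fixed, write α = 0.12s, β = 0.88s where s = α+β.
Need P(θ < 0.008) = 0.05 under Beta(0.12s, 0.88s). Normal approximation: (q−m)/√(m(1−m)/s) ≈ z_{0.05} = -1.64, so s ≈ 0.12·0.88·(-1.64)²/(0.008−0.12)² = 22.8.
At s = 22.8: P(θ<0.008) ≈ 0.002. Adjusting to match 0.05 gives s ≈ 8.84.
So α = 0.12·8.84 ≈ 1.06, β = 0.88·8.84 ≈ 7.78.

α ≈ 1.06, β ≈ 7.78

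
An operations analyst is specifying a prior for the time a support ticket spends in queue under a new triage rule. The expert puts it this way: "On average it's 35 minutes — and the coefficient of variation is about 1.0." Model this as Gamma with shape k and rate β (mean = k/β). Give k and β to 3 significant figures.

For Gamma(k, rate β): mean = k/β, variance = k/β², so CV = 1/√k.
CV = 1.0, hence k = 1/CV² = 1.
Then β = k/mean = 1/35 = 0.0286.

k ≈ 1, β ≈ 0.0286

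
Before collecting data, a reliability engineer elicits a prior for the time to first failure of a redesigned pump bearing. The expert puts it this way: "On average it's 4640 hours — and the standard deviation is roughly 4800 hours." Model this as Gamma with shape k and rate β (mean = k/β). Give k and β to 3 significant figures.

For Gamma(k, rate β): mean = k/β, variance = k/β², so CV = 1/√k.
CV = SD/mean = 4800/4640 = 1.034, hence k = 1/CV² = 0.934.
Then β = k/mean = 0.934/4640 = 0.000201.

k ≈ 0.934, β ≈ 0.000201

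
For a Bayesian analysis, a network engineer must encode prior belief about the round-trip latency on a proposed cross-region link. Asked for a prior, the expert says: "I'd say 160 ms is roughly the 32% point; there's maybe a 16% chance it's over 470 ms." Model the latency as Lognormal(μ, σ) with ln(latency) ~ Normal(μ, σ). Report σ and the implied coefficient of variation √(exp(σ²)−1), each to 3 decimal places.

If T ~ Lognormal(μ,σ) then ln T ~ Normal(μ,σ), so the p-quantile of ln T is μ + z_p·σ.
ln(160) = 5.075 and ln(470) = 6.153; z_{0.32} = -0.4677, z_{0.84} = 0.9945.
σ = (6.153 − 5.075)/(0.9945 − (-0.4677)) = 0.737.
μ = 5.075 − (-0.4677)·0.737 = 5.420.
CV = √(exp(σ²)−1) = √(exp(0.5431)−1) = 0.849.

σ ≈ 0.737, CV ≈ 0.849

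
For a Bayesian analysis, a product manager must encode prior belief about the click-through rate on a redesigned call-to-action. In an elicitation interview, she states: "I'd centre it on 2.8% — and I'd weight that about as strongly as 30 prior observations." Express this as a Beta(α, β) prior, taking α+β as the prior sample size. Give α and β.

α = 0.84, β = 29.16

Under the effective-sample-size interpretation, Beta(α, β) has prior mean α/(α+β) and prior sample size α+β.
So α+β = 30 and α/(α+β) = 0.028, giving α = 0.028·30 = 0.84 and β = 30 − 0.84 = 29.16.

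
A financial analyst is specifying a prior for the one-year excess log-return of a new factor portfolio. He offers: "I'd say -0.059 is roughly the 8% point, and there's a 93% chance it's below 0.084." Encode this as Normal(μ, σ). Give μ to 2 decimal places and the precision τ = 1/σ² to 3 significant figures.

For Normal(μ,σ), the p-quantile is μ + z_p·σ. Here z_{0.08} = -1.405, z_{0.93} = 1.476.
So -0.059 = μ − 1.405σ and 0.084 = μ + 1.476σ.
Subtracting: σ = (0.084 − -0.059)/(1.476 − (-1.405)) = 0.05.
Then μ = -0.059 − (-1.405)·0.05 = 0.01.
Precision τ = 1/σ² = 1/0.04964² = 406.

μ = 0.01, τ = 406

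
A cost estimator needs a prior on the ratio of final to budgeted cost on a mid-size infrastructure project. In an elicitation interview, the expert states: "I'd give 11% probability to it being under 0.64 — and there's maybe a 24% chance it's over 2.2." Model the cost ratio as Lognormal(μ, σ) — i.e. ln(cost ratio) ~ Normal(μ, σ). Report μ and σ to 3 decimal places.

If T ~ Lognormal(μ,σ) then ln T ~ Normal(μ,σ), so the p-quantile of ln T is μ + z_p·σ.
ln(0.64) = -0.4463 and ln(2.2) = 0.7885; z_{0.11} = -1.227, z_{0.76} = 0.7063.
σ = (0.7885 − -0.4463)/(0.7063 − (-1.227)) = 0.639.
μ = -0.4463 − (-1.227)·0.639 = 0.337.

μ ≈ 0.337, σ ≈ 0.639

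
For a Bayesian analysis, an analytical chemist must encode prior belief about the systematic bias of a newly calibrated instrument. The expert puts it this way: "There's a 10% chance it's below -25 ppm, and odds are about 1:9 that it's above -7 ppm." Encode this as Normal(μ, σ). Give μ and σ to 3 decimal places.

μ = -16.000, σ = 7.023

The p-quantile of Normal(μ,σ) is μ + z_p·σ, with z_{0.1} = -1.282 and z_{0.9} = 1.282.
Eliminate σ: μ = (z₂·x₁ − z₁·x₂)/(z₂ − z₁) = (1.282·-25 − (-1.282)·-7)/2.563 = -16.000.
Then σ = (x₂ − x₁)/(z₂ − z₁) = (-7 − -25)/2.563 = 7.023.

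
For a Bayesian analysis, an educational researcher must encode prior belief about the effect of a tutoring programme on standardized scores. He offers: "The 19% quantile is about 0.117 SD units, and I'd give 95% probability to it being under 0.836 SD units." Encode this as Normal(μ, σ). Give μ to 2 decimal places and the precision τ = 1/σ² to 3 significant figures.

μ = 0.37, τ = 12.3

For Normal(μ,σ), the p-quantile is μ + z_p·σ. Here z_{0.19} = -0.8779, z_{0.95} = 1.645.
So 0.117 = μ − 0.8779σ and 0.836 = μ + 1.645σ.
Subtracting: σ = (0.836 − 0.117)/(1.645 − (-0.8779)) = 0.29.
Then μ = 0.117 − (-0.8779)·0.29 = 0.37.
Precision τ = 1/σ² = 1/0.285² = 12.3.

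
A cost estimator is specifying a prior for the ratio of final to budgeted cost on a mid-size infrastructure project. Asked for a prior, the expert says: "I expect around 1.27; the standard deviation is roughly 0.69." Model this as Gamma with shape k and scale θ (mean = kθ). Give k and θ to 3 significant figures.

For Gamma(k, scale θ): mean = kθ, variance = kθ², so CV = 1/√k.
CV = SD/mean = 0.69/1.27 = 0.5433, hence k = 1/CV² = 3.39.
Then θ = mean/k = 1.27/3.39 = 0.375.

k ≈ 3.39, θ ≈ 0.375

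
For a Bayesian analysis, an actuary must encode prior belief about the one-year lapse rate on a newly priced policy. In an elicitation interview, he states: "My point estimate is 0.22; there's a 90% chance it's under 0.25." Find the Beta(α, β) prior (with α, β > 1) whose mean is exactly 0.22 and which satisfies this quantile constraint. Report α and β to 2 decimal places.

With mean 0.22 fixed, write α = 0.22s, β = 0.78s where s = α+β.
Need P(θ < 0.25) = 0.9 under Beta(0.22s, 0.78s). Normal approximation: (q−m)/√(m(1−m)/s) ≈ z_{0.9} = 1.28, so s ≈ 0.22·0.78·(1.28)²/(0.25−0.22)² = 313.1.
At s = 313.1: P(θ<0.25) ≈ 0.898. Adjusting to match 0.9 gives s ≈ 320.28.
So α = 0.22·320.28 ≈ 70.46, β = 0.78·320.28 ≈ 249.82.

α ≈ 70.46, β ≈ 249.82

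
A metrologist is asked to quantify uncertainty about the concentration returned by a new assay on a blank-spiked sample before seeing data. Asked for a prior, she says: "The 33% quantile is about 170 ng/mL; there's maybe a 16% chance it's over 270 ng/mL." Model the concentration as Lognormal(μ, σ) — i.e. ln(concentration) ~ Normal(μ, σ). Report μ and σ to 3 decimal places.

μ ≈ 5.278, σ ≈ 0.323

If T ~ Lognormal(μ,σ) then ln T ~ Normal(μ,σ), so the p-quantile of ln T is μ + z_p·σ.
ln(170) = 5.136 and ln(270) = 5.598; z_{0.33} = -0.4399, z_{0.84} = 0.9945.
σ = (5.598 − 5.136)/(0.9945 − (-0.4399)) = 0.323.
μ = 5.136 − (-0.4399)·0.323 = 5.278.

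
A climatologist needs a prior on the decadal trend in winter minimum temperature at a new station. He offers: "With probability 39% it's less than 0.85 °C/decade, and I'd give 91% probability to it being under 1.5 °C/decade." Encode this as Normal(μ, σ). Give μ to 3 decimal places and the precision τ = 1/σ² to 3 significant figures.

The p-quantile of Normal(μ,σ) is μ + z_p·σ, with z_{0.39} = -0.2793 and z_{0.91} = 1.341.
Eliminate σ: μ = (z₂·x₁ − z₁·x₂)/(z₂ − z₁) = (1.341·0.85 − (-0.2793)·1.5)/1.62 = 0.962.
Then σ = (x₂ − x₁)/(z₂ − z₁) = (1.5 − 0.85)/1.62 = 0.401.
Precision τ = 1/σ² = 1/0.4012² = 6.21.

μ = 0.962, τ = 6.21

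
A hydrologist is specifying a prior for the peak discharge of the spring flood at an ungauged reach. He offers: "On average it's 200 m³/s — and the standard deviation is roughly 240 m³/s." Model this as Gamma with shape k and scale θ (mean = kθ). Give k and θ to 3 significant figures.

For Gamma(k, scale θ): mean = kθ, variance = kθ², so CV = 1/√k.
CV = SD/mean = 240/200 = 1.2, hence k = 1/CV² = 0.694.
Then θ = mean/k = 200/0.694 = 288.

k ≈ 0.694, θ ≈ 288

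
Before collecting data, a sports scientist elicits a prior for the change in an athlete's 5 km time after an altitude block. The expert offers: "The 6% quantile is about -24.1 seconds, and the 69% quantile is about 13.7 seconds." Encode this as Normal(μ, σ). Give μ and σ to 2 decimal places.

μ = 4.56, σ = 18.43

The p-quantile of Normal(μ,σ) is μ + z_p·σ, with z_{0.06} = -1.555 and z_{0.69} = 0.4959.
Eliminate σ: μ = (z₂·x₁ − z₁·x₂)/(z₂ − z₁) = (0.4959·-24.1 − (-1.555)·13.7)/2.051 = 4.56.
Then σ = (x₂ − x₁)/(z₂ − z₁) = (13.7 − -24.1)/2.051 = 18.43.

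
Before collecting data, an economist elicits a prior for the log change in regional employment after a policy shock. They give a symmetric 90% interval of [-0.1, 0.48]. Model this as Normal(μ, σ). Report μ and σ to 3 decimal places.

μ = 0.190, σ = 0.176

A symmetric 90% interval runs μ ± z·σ with z = 1.645.
Half-width = 0.29, so σ = 0.29/1.645 = 0.176.
μ is the interval midpoint, 0.190.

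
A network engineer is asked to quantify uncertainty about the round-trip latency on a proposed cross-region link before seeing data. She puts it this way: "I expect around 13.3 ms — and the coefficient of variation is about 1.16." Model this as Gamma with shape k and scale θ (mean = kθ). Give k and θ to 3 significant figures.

k ≈ 0.743, θ ≈ 17.9

For Gamma(k, scale θ): mean = kθ, variance = kθ², so CV = 1/√k.
CV = 1.16, hence k = 1/CV² = 0.743.
Then θ = mean/k = 13.3/0.743 = 17.9.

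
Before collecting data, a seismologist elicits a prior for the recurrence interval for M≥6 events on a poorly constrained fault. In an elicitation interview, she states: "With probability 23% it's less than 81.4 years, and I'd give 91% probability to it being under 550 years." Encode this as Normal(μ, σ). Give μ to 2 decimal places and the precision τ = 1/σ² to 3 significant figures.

μ = 247.89, τ = 1.97e-05

For Normal(μ,σ), the p-quantile is μ + z_p·σ. Here z_{0.23} = -0.7388, z_{0.91} = 1.341.
So 81.4 = μ − 0.7388σ and 550 = μ + 1.341σ.
Subtracting: σ = (550 − 81.4)/(1.341 − (-0.7388)) = 225.33.
Then μ = 81.4 − (-0.7388)·225.33 = 247.89.
Precision τ = 1/σ² = 1/225.3² = 1.97e-05.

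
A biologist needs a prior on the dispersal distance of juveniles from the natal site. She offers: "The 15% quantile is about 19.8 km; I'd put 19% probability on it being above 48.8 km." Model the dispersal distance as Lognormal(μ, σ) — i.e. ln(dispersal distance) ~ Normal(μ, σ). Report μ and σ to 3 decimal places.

μ ≈ 3.474, σ ≈ 0.471

If T ~ Lognormal(μ,σ) then ln T ~ Normal(μ,σ), so the p-quantile of ln T is μ + z_p·σ.
ln(19.8) = 2.986 and ln(48.8) = 3.888; z_{0.15} = -1.036, z_{0.81} = 0.8779.
σ = (3.888 − 2.986)/(0.8779 − (-1.036)) = 0.471.
μ = 2.986 − (-1.036)·0.471 = 3.474.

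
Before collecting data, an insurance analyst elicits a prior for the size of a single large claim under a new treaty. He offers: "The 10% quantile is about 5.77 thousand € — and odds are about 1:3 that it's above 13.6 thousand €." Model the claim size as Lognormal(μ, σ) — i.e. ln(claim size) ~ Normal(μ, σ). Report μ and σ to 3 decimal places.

μ ≈ 2.314, σ ≈ 0.438

If T ~ Lognormal(μ,σ) then ln T ~ Normal(μ,σ), so the p-quantile of ln T is μ + z_p·σ.
ln(5.77) = 1.753 and ln(13.6) = 2.61; z_{0.1} = -1.282, z_{0.75} = 0.6745.
σ = (2.61 − 1.753)/(0.6745 − (-1.282)) = 0.438.
μ = 1.753 − (-1.282)·0.438 = 2.314.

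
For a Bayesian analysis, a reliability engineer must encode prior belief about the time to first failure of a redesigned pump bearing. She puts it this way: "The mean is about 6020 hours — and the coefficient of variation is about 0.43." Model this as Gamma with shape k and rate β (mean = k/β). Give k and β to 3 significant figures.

For Gamma(k, rate β): mean = k/β, variance = k/β², so CV = 1/√k.
CV = 0.43, hence k = 1/CV² = 5.41.
Then β = k/mean = 5.41/6020 = 0.000898.

k ≈ 5.41, β ≈ 0.000898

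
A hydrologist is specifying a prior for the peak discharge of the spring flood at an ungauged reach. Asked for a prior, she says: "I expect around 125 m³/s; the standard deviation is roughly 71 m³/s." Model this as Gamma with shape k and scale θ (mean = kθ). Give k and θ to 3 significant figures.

For Gamma(k, scale θ): mean = kθ, variance = kθ², so CV = 1/√k.
CV = SD/mean = 71/125 = 0.568, hence k = 1/CV² = 3.1.
Then θ = mean/k = 125/3.1 = 40.3.

k ≈ 3.1, θ ≈ 40.3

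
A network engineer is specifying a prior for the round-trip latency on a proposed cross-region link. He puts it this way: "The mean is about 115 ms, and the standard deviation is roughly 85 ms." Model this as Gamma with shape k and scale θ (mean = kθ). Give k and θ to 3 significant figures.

k ≈ 1.83, θ ≈ 62.8

For Gamma(k, scale θ): mean = kθ, variance = kθ², so CV = 1/√k.
CV = SD/mean = 85/115 = 0.7391, hence k = 1/CV² = 1.83.
Then θ = mean/k = 115/1.83 = 62.8.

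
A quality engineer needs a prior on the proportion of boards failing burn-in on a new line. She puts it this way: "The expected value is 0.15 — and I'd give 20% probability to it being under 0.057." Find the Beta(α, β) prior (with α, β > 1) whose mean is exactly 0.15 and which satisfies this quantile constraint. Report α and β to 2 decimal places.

α ≈ 1.54, β ≈ 8.74

With mean 0.15 fixed, write α = 0.15s, β = 0.85s where s = α+β.
Need P(θ < 0.057) = 0.2 under Beta(0.15s, 0.85s). Normal approximation: (q−m)/√(m(1−m)/s) ≈ z_{0.2} = -0.842, so s ≈ 0.15·0.85·(-0.842)²/(0.057−0.15)² = 10.4.
At s = 10.4: P(θ<0.057) ≈ 0.197. Adjusting to match 0.2 gives s ≈ 10.28.
So α = 0.15·10.28 ≈ 1.54, β = 0.85·10.28 ≈ 8.74.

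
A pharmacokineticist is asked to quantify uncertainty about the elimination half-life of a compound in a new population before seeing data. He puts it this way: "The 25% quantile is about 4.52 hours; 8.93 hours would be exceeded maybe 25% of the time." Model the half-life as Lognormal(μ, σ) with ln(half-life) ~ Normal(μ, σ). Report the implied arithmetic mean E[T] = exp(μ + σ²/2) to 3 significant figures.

E[T] ≈ 7.22 hours

If T ~ Lognormal(μ,σ) then ln T ~ Normal(μ,σ), so the p-quantile of ln T is μ + z_p·σ.
ln(4.52) = 1.509 and ln(8.93) = 2.189; z_{0.25} = -0.6745, z_{0.75} = 0.6745.
σ = (2.189 − 1.509)/(0.6745 − (-0.6745)) = 0.505.
μ = 1.509 − (-0.6745)·0.505 = 1.849.
E[T] = exp(μ + σ²/2) = exp(1.849 + 0.1274) = 7.22 hours.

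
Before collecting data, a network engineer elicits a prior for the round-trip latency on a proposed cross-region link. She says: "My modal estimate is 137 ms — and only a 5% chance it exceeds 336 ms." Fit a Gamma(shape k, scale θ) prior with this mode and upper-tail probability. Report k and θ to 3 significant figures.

Gamma(k,θ) with k>1 has mode (k−1)θ, so θ = 137/(k−1).
Need P(X < 336) = 0.95 with θ tied to k this way. Start at k = 2, θ = 137: P(X<336) ≈ 0.703.
Too low — raise k to concentrate. Iterating converges to k ≈ 4.38.
Then θ = 137/(4.38−1) ≈ 40.5.

k ≈ 4.38, θ ≈ 40.5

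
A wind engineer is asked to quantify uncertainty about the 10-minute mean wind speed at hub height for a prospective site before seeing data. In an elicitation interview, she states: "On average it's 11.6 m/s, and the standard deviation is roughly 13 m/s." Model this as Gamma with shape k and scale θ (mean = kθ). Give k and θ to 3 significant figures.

For Gamma(k, scale θ): mean = kθ, variance = kθ², so CV = 1/√k.
CV = SD/mean = 13/11.6 = 1.121, hence k = 1/CV² = 0.796.
Then θ = mean/k = 11.6/0.796 = 14.6.

k ≈ 0.796, θ ≈ 14.6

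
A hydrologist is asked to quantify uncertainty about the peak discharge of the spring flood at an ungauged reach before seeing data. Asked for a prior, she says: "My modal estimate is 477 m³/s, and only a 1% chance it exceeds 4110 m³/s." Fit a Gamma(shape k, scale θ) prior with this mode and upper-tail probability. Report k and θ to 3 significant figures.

k ≈ 1.71, θ ≈ 676

Gamma(k,θ) with k>1 has mode (k−1)θ, so θ = 477/(k−1).
Need P(X < 4110) = 0.99 with θ tied to k this way. Start at k = 2, θ = 477: P(X<4110) ≈ 0.998.
Too high — lower k to spread out. Iterating converges to k ≈ 1.71.
Then θ = 477/(1.71−1) ≈ 676.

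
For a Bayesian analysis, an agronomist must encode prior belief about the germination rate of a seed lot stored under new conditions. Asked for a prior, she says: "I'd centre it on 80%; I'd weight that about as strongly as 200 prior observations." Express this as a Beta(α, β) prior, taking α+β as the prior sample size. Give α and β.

α = 160, β = 40

Under the effective-sample-size interpretation, Beta(α, β) has prior mean α/(α+β) and prior sample size α+β.
So α+β = 200 and α/(α+β) = 0.8, giving α = 0.8·200 = 160 and β = 200 − 160 = 40.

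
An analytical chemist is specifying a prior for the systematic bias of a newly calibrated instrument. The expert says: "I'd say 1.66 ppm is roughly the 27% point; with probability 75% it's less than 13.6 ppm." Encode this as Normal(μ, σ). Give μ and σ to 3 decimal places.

μ = 7.344, σ = 9.275

For Normal(μ,σ), the p-quantile is μ + z_p·σ. Here z_{0.27} = -0.6128, z_{0.75} = 0.6745.
So 1.66 = μ − 0.6128σ and 13.6 = μ + 0.6745σ.
Subtracting: σ = (13.6 − 1.66)/(0.6745 − (-0.6128)) = 9.275.
Then μ = 1.66 − (-0.6128)·9.275 = 7.344.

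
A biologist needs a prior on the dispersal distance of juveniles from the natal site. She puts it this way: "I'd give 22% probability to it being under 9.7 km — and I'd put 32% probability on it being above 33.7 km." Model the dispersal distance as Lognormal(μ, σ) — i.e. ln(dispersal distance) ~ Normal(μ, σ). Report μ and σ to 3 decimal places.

If T ~ Lognormal(μ,σ) then ln T ~ Normal(μ,σ), so the p-quantile of ln T is μ + z_p·σ.
ln(9.7) = 2.272 and ln(33.7) = 3.517; z_{0.22} = -0.7722, z_{0.68} = 0.4677.
σ = (3.517 − 2.272)/(0.4677 − (-0.7722)) = 1.004.
μ = 2.272 − (-0.7722)·1.004 = 3.048.

μ ≈ 3.048, σ ≈ 1.004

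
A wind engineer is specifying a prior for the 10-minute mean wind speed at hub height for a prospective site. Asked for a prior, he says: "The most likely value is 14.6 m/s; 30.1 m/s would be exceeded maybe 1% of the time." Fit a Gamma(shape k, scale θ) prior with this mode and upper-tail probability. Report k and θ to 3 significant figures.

k ≈ 10.3, θ ≈ 1.57

Gamma(k,θ) with k>1 has mode (k−1)θ, so θ = 14.6/(k−1).
Need P(X < 30.1) = 0.99 with θ tied to k this way. Start at k = 2, θ = 14.6: P(X<30.1) ≈ 0.610.
Too low — raise k to concentrate. Iterating converges to k ≈ 10.3.
Then θ = 14.6/(10.3−1) ≈ 1.57.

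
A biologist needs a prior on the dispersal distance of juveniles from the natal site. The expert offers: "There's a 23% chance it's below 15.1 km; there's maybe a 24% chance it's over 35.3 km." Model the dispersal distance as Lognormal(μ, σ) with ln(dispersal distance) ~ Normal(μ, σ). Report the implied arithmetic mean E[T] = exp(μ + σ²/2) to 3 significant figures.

E[T] ≈ 27.7 km

If T ~ Lognormal(μ,σ) then ln T ~ Normal(μ,σ), so the p-quantile of ln T is μ + z_p·σ.
ln(15.1) = 2.715 and ln(35.3) = 3.564; z_{0.23} = -0.7388, z_{0.76} = 0.7063.
σ = (3.564 − 2.715)/(0.7063 − (-0.7388)) = 0.588.
μ = 2.715 − (-0.7388)·0.588 = 3.149.
E[T] = exp(μ + σ²/2) = exp(3.149 + 0.1726) = 27.7 km.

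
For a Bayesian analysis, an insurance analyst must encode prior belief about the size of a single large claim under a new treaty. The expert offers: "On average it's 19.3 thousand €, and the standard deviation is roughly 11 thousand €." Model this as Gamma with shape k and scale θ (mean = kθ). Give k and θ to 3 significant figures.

For Gamma(k, scale θ): mean = kθ, variance = kθ², so CV = 1/√k.
CV = SD/mean = 11/19.3 = 0.5699, hence k = 1/CV² = 3.08.
Then θ = mean/k = 19.3/3.08 = 6.27.

k ≈ 3.08, θ ≈ 6.27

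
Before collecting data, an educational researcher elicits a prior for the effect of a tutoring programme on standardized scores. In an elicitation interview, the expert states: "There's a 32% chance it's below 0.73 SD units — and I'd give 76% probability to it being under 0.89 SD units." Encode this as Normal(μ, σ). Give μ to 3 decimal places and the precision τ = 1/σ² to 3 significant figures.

μ = 0.794, τ = 53.8

The p-quantile of Normal(μ,σ) is μ + z_p·σ, with z_{0.32} = -0.4677 and z_{0.76} = 0.7063.
Eliminate σ: μ = (z₂·x₁ − z₁·x₂)/(z₂ − z₁) = (0.7063·0.73 − (-0.4677)·0.89)/1.174 = 0.794.
Then σ = (x₂ − x₁)/(z₂ − z₁) = (0.89 − 0.73)/1.174 = 0.136.
Precision τ = 1/σ² = 1/0.1363² = 53.8.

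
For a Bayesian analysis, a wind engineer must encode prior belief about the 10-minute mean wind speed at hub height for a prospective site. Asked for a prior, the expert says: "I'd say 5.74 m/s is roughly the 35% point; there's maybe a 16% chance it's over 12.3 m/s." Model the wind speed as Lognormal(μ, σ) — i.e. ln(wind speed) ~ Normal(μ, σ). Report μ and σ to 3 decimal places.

μ ≈ 1.960, σ ≈ 0.552

If T ~ Lognormal(μ,σ) then ln T ~ Normal(μ,σ), so the p-quantile of ln T is μ + z_p·σ.
ln(5.74) = 1.747 and ln(12.3) = 2.51; z_{0.35} = -0.3853, z_{0.84} = 0.9945.
σ = (2.51 − 1.747)/(0.9945 − (-0.3853)) = 0.552.
μ = 1.747 − (-0.3853)·0.552 = 1.960.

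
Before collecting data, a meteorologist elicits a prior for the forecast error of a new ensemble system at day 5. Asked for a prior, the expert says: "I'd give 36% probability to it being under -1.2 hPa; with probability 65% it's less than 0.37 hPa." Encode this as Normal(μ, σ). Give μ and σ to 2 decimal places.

μ = -0.44, σ = 2.11

For Normal(μ,σ), the p-quantile is μ + z_p·σ. Here z_{0.36} = -0.3585, z_{0.65} = 0.3853.
So -1.2 = μ − 0.3585σ and 0.37 = μ + 0.3853σ.
Subtracting: σ = (0.37 − -1.2)/(0.3853 − (-0.3585)) = 2.11.
Then μ = -1.2 − (-0.3585)·2.11 = -0.44.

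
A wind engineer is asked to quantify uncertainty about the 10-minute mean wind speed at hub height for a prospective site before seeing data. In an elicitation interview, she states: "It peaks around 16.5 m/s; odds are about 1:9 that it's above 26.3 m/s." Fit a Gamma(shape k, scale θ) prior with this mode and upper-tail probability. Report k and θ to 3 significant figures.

Gamma(k,θ) with k>1 has mode (k−1)θ, so θ = 16.5/(k−1).
Need P(X < 26.3) = 0.9 with θ tied to k this way. Start at k = 2, θ = 16.5: P(X<26.3) ≈ 0.473.
Too low — raise k to concentrate. Iterating converges to k ≈ 9.64.
Then θ = 16.5/(9.64−1) ≈ 1.91.

k ≈ 9.64, θ ≈ 1.91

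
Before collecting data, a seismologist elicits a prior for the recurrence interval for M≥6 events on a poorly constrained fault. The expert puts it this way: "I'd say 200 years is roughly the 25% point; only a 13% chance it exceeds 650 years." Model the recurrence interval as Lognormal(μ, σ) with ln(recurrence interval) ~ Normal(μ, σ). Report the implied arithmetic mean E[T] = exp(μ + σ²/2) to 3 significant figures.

If T ~ Lognormal(μ,σ) then ln T ~ Normal(μ,σ), so the p-quantile of ln T is μ + z_p·σ.
ln(200) = 5.298 and ln(650) = 6.477; z_{0.25} = -0.6745, z_{0.87} = 1.126.
σ = (6.477 − 5.298)/(1.126 − (-0.6745)) = 0.654.
μ = 5.298 − (-0.6745)·0.654 = 5.740.
E[T] = exp(μ + σ²/2) = exp(5.740 + 0.2142) = 385 years.

E[T] ≈ 385 years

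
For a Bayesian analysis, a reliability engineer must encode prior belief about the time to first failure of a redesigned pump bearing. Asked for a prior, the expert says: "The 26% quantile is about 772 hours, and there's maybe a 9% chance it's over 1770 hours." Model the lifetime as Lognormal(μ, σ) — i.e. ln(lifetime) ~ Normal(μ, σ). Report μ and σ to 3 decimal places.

If T ~ Lognormal(μ,σ) then ln T ~ Normal(μ,σ), so the p-quantile of ln T is μ + z_p·σ.
ln(772) = 6.649 and ln(1770) = 7.479; z_{0.26} = -0.6433, z_{0.91} = 1.341.
σ = (7.479 − 6.649)/(1.341 − (-0.6433)) = 0.418.
μ = 6.649 − (-0.6433)·0.418 = 6.918.

μ ≈ 6.918, σ ≈ 0.418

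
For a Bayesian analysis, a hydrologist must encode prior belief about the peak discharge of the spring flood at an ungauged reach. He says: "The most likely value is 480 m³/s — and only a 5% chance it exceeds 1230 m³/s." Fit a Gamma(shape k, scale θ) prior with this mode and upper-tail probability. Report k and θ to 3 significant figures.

k ≈ 4.06, θ ≈ 157

Gamma(k,θ) with k>1 has mode (k−1)θ, so θ = 480/(k−1).
Need P(X < 1230) = 0.95 with θ tied to k this way. Start at k = 2, θ = 480: P(X<1230) ≈ 0.725.
Too low — raise k to concentrate. Iterating converges to k ≈ 4.06.
Then θ = 480/(4.06−1) ≈ 157.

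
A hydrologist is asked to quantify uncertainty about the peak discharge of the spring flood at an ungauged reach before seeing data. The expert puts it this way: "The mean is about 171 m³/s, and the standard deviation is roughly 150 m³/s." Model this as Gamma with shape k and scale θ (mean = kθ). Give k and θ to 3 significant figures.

For Gamma(k, scale θ): mean = kθ, variance = kθ², so CV = 1/√k.
CV = SD/mean = 150/171 = 0.8772, hence k = 1/CV² = 1.3.
Then θ = mean/k = 171/1.3 = 132.

k ≈ 1.3, θ ≈ 132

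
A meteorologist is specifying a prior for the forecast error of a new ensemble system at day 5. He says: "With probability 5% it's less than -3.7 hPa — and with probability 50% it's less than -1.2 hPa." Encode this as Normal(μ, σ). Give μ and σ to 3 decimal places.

The p-quantile of Normal(μ,σ) is μ + z_p·σ, with z_{0.05} = -1.645 and z_{0.5} = 0.
Eliminate σ: μ = (z₂·x₁ − z₁·x₂)/(z₂ − z₁) = (0·-3.7 − (-1.645)·-1.2)/1.645 = -1.200.
Then σ = (x₂ − x₁)/(z₂ − z₁) = (-1.2 − -3.7)/1.645 = 1.520.

μ = -1.200, σ = 1.520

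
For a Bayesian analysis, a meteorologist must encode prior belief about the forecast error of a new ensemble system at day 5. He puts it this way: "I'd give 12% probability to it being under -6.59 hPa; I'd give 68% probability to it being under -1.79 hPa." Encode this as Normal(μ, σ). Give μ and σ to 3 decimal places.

μ = -3.157, σ = 2.922

The p-quantile of Normal(μ,σ) is μ + z_p·σ, with z_{0.12} = -1.175 and z_{0.68} = 0.4677.
Eliminate σ: μ = (z₂·x₁ − z₁·x₂)/(z₂ − z₁) = (0.4677·-6.59 − (-1.175)·-1.79)/1.643 = -3.157.
Then σ = (x₂ − x₁)/(z₂ − z₁) = (-1.79 − -6.59)/1.643 = 2.922.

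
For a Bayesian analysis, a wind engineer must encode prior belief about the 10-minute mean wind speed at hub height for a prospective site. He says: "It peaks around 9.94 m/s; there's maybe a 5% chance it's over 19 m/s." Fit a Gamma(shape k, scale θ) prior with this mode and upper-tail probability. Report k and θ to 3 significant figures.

k ≈ 7.62, θ ≈ 1.5

Gamma(k,θ) with k>1 has mode (k−1)θ, so θ = 9.94/(k−1).
Need P(X < 19) = 0.95 with θ tied to k this way. Start at k = 2, θ = 9.94: P(X<19) ≈ 0.570.
Too low — raise k to concentrate. Iterating converges to k ≈ 7.62.
Then θ = 9.94/(7.62−1) ≈ 1.5.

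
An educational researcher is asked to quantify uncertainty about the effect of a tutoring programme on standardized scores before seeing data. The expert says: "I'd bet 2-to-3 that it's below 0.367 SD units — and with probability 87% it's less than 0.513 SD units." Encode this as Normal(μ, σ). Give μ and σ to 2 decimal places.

μ = 0.39, σ = 0.11

The p-quantile of Normal(μ,σ) is μ + z_p·σ, with z_{0.4} = -0.2533 and z_{0.87} = 1.126.
Eliminate σ: μ = (z₂·x₁ − z₁·x₂)/(z₂ − z₁) = (1.126·0.367 − (-0.2533)·0.513)/1.38 = 0.39.
Then σ = (x₂ − x₁)/(z₂ − z₁) = (0.513 − 0.367)/1.38 = 0.11.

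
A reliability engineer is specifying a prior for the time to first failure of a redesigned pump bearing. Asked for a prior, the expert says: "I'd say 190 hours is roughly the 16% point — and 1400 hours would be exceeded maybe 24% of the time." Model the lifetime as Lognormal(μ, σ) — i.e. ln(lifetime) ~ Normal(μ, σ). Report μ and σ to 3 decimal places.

If T ~ Lognormal(μ,σ) then ln T ~ Normal(μ,σ), so the p-quantile of ln T is μ + z_p·σ.
ln(190) = 5.247 and ln(1400) = 7.244; z_{0.16} = -0.9945, z_{0.76} = 0.7063.
σ = (7.244 − 5.247)/(0.7063 − (-0.9945)) = 1.174.
μ = 5.247 − (-0.9945)·1.174 = 6.415.

μ ≈ 6.415, σ ≈ 1.174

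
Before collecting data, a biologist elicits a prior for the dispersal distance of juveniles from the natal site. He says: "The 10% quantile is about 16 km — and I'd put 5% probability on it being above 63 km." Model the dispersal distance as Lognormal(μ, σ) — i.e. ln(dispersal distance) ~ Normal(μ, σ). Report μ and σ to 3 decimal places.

μ ≈ 3.373, σ ≈ 0.468

If T ~ Lognormal(μ,σ) then ln T ~ Normal(μ,σ), so the p-quantile of ln T is μ + z_p·σ.
ln(16) = 2.773 and ln(63) = 4.143; z_{0.1} = -1.282, z_{0.95} = 1.645.
σ = (4.143 − 2.773)/(1.645 − (-1.282)) = 0.468.
μ = 2.773 − (-1.282)·0.468 = 3.373.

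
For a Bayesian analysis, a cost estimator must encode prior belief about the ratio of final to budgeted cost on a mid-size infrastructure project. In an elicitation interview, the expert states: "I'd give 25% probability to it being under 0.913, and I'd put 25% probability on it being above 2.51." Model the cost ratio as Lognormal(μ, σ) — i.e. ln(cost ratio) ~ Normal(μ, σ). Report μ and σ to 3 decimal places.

μ ≈ 0.415, σ ≈ 0.750

If T ~ Lognormal(μ,σ) then ln T ~ Normal(μ,σ), so the p-quantile of ln T is μ + z_p·σ.
ln(0.913) = -0.09102 and ln(2.51) = 0.9203; z_{0.25} = -0.6745, z_{0.75} = 0.6745.
σ = (0.9203 − -0.09102)/(0.6745 − (-0.6745)) = 0.750.
μ = -0.09102 − (-0.6745)·0.750 = 0.415.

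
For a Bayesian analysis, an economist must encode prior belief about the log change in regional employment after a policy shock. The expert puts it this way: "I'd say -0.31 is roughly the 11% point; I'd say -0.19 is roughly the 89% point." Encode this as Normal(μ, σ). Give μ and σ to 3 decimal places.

μ = -0.250, σ = 0.049

For Normal(μ,σ), the p-quantile is μ + z_p·σ. Here z_{0.11} = -1.227, z_{0.89} = 1.227.
So -0.31 = μ − 1.227σ and -0.19 = μ + 1.227σ.
Subtracting: σ = (-0.19 − -0.31)/(1.227 − (-1.227)) = 0.049.
Then μ = -0.31 − (-1.227)·0.049 = -0.250.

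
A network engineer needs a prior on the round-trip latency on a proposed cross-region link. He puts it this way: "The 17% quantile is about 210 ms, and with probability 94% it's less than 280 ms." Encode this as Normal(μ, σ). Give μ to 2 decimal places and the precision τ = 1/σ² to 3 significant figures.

μ = 236.62, τ = 0.00128

For Normal(μ,σ), the p-quantile is μ + z_p·σ. Here z_{0.17} = -0.9542, z_{0.94} = 1.555.
So 210 = μ − 0.9542σ and 280 = μ + 1.555σ.
Subtracting: σ = (280 − 210)/(1.555 − (-0.9542)) = 27.90.
Then μ = 210 − (-0.9542)·27.90 = 236.62.
Precision τ = 1/σ² = 1/27.9² = 0.00128.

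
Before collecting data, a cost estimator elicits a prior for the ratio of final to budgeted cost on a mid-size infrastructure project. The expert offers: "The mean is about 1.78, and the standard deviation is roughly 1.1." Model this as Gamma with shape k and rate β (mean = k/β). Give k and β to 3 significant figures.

For Gamma(k, rate β): mean = k/β, variance = k/β², so CV = 1/√k.
CV = SD/mean = 1.1/1.78 = 0.618, hence k = 1/CV² = 2.62.
Then β = k/mean = 2.62/1.78 = 1.47.

k ≈ 2.62, β ≈ 1.47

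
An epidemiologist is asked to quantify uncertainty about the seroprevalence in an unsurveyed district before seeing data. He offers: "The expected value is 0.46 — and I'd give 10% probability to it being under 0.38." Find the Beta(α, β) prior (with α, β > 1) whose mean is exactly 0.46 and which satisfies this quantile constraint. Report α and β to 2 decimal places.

With mean 0.46 fixed, write α = 0.46s, β = 0.54s where s = α+β.
Need P(θ < 0.38) = 0.1 under Beta(0.46s, 0.54s). Normal approximation: (q−m)/√(m(1−m)/s) ≈ z_{0.1} = -1.28, so s ≈ 0.46·0.54·(-1.28)²/(0.38−0.46)² = 63.7.
At s = 63.7: P(θ<0.38) ≈ 0.099. Adjusting to match 0.1 gives s ≈ 62.97.
So α = 0.46·62.97 ≈ 28.97, β = 0.54·62.97 ≈ 34.00.

α ≈ 28.97, β ≈ 34.00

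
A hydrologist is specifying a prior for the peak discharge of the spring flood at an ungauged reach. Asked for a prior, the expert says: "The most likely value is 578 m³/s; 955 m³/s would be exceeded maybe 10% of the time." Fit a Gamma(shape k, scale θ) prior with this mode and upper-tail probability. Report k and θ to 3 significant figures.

k ≈ 8.48, θ ≈ 77.2

Gamma(k,θ) with k>1 has mode (k−1)θ, so θ = 578/(k−1).
Need P(X < 955) = 0.9 with θ tied to k this way. Start at k = 2, θ = 578: P(X<955) ≈ 0.492.
Too low — raise k to concentrate. Iterating converges to k ≈ 8.48.
Then θ = 578/(8.48−1) ≈ 77.2.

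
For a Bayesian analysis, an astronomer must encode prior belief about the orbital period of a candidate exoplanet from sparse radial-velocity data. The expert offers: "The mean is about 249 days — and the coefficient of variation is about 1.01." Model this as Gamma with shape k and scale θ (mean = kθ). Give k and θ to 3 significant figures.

For Gamma(k, scale θ): mean = kθ, variance = kθ², so CV = 1/√k.
CV = 1.01, hence k = 1/CV² = 0.98.
Then θ = mean/k = 249/0.98 = 254.

k ≈ 0.98, θ ≈ 254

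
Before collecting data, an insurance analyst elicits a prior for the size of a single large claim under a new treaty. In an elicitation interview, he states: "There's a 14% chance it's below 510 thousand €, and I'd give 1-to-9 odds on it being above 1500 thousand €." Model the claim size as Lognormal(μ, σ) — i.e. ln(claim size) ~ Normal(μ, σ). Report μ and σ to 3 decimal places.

If T ~ Lognormal(μ,σ) then ln T ~ Normal(μ,σ), so the p-quantile of ln T is μ + z_p·σ.
ln(510) = 6.234 and ln(1500) = 7.313; z_{0.14} = -1.08, z_{0.9} = 1.282.
σ = (7.313 − 6.234)/(1.282 − (-1.08)) = 0.457.
μ = 6.234 − (-1.08)·0.457 = 6.728.

μ ≈ 6.728, σ ≈ 0.457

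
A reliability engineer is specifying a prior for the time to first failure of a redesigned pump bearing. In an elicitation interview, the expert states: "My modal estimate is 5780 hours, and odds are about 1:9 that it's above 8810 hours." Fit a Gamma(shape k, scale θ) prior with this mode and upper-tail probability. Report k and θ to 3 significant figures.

Gamma(k,θ) with k>1 has mode (k−1)θ, so θ = 5780/(k−1).
Need P(X < 8810) = 0.9 with θ tied to k this way. Start at k = 2, θ = 5780: P(X<8810) ≈ 0.450.
Too low — raise k to concentrate. Iterating converges to k ≈ 11.5.
Then θ = 5780/(11.5−1) ≈ 551.

k ≈ 11.5, θ ≈ 551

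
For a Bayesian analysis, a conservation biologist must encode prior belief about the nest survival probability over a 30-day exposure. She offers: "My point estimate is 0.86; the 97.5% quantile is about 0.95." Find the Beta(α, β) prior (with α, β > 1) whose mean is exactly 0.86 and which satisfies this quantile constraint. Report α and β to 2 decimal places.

With mean 0.86 fixed, write α = 0.86s, β = 0.14s where s = α+β.
Need P(θ < 0.95) = 0.975 under Beta(0.86s, 0.14s). Normal approximation: (q−m)/√(m(1−m)/s) ≈ z_{0.975} = 1.96, so s ≈ 0.86·0.14·(1.96)²/(0.95−0.86)² = 57.1.
At s = 57.1: P(θ<0.95) ≈ 0.993. Adjusting to match 0.975 gives s ≈ 37.40.
So α = 0.86·37.40 ≈ 32.16, β = 0.14·37.40 ≈ 5.24.

α ≈ 32.16, β ≈ 5.24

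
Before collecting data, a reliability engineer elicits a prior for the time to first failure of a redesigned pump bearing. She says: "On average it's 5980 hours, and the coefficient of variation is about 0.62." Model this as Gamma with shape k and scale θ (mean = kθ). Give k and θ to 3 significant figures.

For Gamma(k, scale θ): mean = kθ, variance = kθ², so CV = 1/√k.
CV = 0.62, hence k = 1/CV² = 2.6.
Then θ = mean/k = 5980/2.6 = 2300.

k ≈ 2.6, θ ≈ 2300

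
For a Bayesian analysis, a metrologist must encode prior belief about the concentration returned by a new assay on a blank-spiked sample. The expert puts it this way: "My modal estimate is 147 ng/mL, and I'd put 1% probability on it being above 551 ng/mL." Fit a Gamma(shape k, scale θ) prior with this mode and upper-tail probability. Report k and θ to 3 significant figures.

Gamma(k,θ) with k>1 has mode (k−1)θ, so θ = 147/(k−1).
Need P(X < 551) = 0.99 with θ tied to k this way. Start at k = 2, θ = 147: P(X<551) ≈ 0.888.
Too low — raise k to concentrate. Iterating converges to k ≈ 3.44.
Then θ = 147/(3.44−1) ≈ 60.3.

k ≈ 3.44, θ ≈ 60.3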